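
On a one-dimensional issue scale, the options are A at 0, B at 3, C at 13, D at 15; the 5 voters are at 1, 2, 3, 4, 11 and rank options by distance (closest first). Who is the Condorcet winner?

With single-peaked preferences on a line, the Condorcet winner is the candidate closest to the median voter.
The median voter (position 3) is closest to B at 3.
Check: B vs D — voters closer to B: 4 of 5.

B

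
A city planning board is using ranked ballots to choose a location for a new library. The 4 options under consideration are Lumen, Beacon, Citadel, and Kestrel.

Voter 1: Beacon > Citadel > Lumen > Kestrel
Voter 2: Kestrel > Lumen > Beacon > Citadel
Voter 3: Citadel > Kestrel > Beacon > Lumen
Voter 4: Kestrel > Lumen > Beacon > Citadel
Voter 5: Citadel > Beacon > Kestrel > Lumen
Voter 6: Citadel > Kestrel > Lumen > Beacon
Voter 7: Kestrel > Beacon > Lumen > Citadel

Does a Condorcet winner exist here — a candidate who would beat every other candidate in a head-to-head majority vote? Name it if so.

Head-to-head results (7 voters total):
Lumen vs Beacon: Beacon wins 4–3.
Lumen vs Citadel: Citadel wins 4–3.
Lumen vs Kestrel: Kestrel wins 6–1.
Beacon vs Citadel: Beacon wins 4–3.
Beacon vs Kestrel: Kestrel wins 5–2.
Citadel vs Kestrel: Citadel wins 4–3.
No candidate beats all others: Beacon beats Citadel beats Kestrel beats Beacon, a majority cycle.

None — there is no Condorcet winner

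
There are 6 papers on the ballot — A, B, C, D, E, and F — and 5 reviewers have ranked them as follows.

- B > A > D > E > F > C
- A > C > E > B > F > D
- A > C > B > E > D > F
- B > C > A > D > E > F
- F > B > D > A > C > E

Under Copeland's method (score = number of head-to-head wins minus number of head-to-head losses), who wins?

B

Pairwise results:
  A vs B: B wins 3–2.
  A vs C: A wins 4–1.
  A vs D: A wins 4–1.
  A vs E: A wins 5–0.
  A vs F: A wins 4–1.
  B vs C: B wins 3–2.
  B vs D: B wins 5–0.
  B vs E: B wins 4–1.
  B vs F: B wins 4–1.
  C vs D: C wins 3–2.
  C vs E: C wins 4–1.
  C vs F: C wins 3–2.
  D vs E: D wins 3–2.
  D vs F: D wins 3–2.
  E vs F: E wins 4–1.
Copeland scores (wins − losses):
  A: 4 − 1 = 3
  B: 5 − 0 = 5
  C: 3 − 2 = 1
  D: 2 − 3 = -1
  E: 1 − 4 = -3
  F: 0 − 5 = -5
B has the best Copeland score.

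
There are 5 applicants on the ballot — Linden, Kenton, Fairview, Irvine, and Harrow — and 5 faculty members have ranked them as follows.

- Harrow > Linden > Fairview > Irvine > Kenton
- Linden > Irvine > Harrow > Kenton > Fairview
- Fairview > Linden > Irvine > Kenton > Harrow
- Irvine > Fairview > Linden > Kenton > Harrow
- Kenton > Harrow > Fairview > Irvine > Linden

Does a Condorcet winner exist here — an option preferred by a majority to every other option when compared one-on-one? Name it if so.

Head-to-head results (5 voters total):
Linden vs Kenton: Linden wins 4–1.
Linden vs Fairview: Fairview wins 3–2.
Linden vs Irvine: Linden wins 3–2.
Linden vs Harrow: Linden wins 3–2.
Kenton vs Fairview: Fairview wins 3–2.
Kenton vs Irvine: Irvine wins 4–1.
Kenton vs Harrow: Kenton wins 3–2.
Fairview vs Irvine: Fairview wins 3–2.
Fairview vs Harrow: Harrow wins 3–2.
Irvine vs Harrow: Irvine wins 3–2.
No candidate beats all others: Linden beats Harrow beats Fairview beats Linden, a majority cycle.

No Condorcet winner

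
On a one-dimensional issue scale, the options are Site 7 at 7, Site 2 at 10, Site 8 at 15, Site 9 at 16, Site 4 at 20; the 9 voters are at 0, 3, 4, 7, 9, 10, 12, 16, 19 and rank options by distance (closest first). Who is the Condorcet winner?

Site 2

With single-peaked preferences on a line, the Condorcet winner is the candidate closest to the median voter.
The median voter (position 9) is closest to Site 2 at 10.
Check: Site 2 vs Site 9 — voters closer to Site 2: 7 of 9.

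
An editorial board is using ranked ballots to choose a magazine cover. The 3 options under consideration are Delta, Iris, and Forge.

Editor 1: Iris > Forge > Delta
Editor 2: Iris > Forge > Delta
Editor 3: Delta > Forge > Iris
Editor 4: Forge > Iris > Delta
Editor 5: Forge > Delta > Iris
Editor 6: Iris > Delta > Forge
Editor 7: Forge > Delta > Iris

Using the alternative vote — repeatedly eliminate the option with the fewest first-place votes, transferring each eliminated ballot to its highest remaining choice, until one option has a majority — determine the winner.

Forge

Round 1: Iris 3, Forge 3, Delta 1. Delta has the fewest and is eliminated.
Round 2: Forge 4, Iris 3. Forge has a majority.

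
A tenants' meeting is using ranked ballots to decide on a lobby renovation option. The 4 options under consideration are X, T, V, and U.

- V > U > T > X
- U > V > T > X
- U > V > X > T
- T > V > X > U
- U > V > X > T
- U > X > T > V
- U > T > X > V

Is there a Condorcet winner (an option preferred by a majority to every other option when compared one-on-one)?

Yes

Head-to-head results (7 voters total):
X vs T: T wins 4–3.
X vs V: V wins 5–2.
X vs U: U wins 6–1.
T vs V: V wins 4–3.
T vs U: U wins 6–1.
V vs U: U wins 5–2.
U beats each rival — X (6–1), T (6–1), V (5–2) — so U is the Condorcet winner.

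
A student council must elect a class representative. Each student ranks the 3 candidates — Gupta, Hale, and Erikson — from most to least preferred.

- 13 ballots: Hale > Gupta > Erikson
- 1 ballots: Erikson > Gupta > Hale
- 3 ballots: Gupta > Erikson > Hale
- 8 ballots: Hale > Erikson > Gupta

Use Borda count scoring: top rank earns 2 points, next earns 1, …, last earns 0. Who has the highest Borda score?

Hale

Borda scores:
  Gupta: 13·1 + 1 + 3·2 + 8·0 = 20
  Hale: 13·2 + 0 + 3·0 + 8·2 = 42
  Erikson: 13·0 + 2 + 3·1 + 8·1 = 13
Hale has the highest total.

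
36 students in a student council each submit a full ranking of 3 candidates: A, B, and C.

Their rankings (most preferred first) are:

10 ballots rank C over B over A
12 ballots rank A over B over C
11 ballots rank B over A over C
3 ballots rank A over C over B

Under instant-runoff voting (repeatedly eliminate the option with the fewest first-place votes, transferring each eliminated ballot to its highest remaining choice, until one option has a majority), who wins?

Round 1: A 15, B 11, C 10. C has the fewest and is eliminated.
Round 2: B 21, A 15. B has a majority.

B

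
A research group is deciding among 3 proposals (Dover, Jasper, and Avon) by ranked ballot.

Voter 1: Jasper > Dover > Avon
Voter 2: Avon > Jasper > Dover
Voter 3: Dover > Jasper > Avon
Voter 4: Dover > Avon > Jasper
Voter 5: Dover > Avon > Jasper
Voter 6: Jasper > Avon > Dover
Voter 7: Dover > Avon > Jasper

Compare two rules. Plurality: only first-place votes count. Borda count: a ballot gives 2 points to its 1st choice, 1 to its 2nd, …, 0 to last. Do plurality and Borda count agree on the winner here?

Yes

Plurality first-place counts: Dover 4, Jasper 2, Avon 1 → Dover.
Borda totals: Dover 9, Jasper 6, Avon 6 → Dover.
The two rules agree on Dover.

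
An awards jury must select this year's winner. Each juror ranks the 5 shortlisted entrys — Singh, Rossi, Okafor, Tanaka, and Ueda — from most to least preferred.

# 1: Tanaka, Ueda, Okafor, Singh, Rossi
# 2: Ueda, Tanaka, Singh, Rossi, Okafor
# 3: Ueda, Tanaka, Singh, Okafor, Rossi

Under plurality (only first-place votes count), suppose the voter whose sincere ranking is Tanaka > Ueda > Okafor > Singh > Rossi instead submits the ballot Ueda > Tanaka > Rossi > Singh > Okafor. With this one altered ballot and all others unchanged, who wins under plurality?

Ueda

First-place totals with the altered ballot: Singh 0, Rossi 0, Okafor 0, Tanaka 0, Ueda 3.
The winner is unchanged: still Ueda.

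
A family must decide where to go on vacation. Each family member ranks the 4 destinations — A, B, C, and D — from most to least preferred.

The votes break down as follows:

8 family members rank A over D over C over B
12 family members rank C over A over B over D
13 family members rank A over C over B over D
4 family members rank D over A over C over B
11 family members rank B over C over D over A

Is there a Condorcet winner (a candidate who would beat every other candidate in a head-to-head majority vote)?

Yes

Head-to-head results (48 voters total):
A vs B: A wins 37–11.
A vs C: A wins 25–23.
A vs D: A wins 33–15.
B vs C: C wins 37–11.
B vs D: B wins 36–12.
C vs D: C wins 36–12.
A beats each rival — B (37–11), C (25–23), D (33–15) — so A is the Condorcet winner.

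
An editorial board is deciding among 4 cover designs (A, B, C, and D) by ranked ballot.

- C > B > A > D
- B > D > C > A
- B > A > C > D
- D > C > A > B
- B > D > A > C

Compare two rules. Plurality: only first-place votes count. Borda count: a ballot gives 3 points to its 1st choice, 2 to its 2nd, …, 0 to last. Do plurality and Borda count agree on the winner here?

Yes

Plurality first-place counts: A 0, B 3, C 1, D 1 → B.
Borda totals: A 5, B 11, C 7, D 7 → B.
The two rules agree on B.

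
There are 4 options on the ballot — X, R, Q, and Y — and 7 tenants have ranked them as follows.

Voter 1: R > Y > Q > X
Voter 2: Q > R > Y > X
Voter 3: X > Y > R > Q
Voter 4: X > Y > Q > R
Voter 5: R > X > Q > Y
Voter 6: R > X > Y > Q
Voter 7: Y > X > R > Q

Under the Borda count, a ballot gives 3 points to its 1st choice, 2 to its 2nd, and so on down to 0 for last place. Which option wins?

Borda scores:
  X: 0 + 0 + 3 + 3 + 2 + 2 + 2 = 12
  R: 3 + 2 + 1 + 0 + 3 + 3 + 1 = 13
  Q: 1 + 3 + 0 + 1 + 1 + 0 + 0 = 6
  Y: 2 + 1 + 2 + 2 + 0 + 1 + 3 = 11
R has the highest total.

R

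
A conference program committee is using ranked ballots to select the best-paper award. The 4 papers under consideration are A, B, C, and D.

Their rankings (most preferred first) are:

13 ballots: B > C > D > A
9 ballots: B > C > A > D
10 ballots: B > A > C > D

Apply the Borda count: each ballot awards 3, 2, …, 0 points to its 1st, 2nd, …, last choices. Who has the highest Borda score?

Borda scores:
  A: 13·0 + 9·1 + 10·2 = 29
  B: 13·3 + 9·3 + 10·3 = 96
  C: 13·2 + 9·2 + 10·1 = 54
  D: 13·1 + 9·0 + 10·0 = 13
B has the highest total.

B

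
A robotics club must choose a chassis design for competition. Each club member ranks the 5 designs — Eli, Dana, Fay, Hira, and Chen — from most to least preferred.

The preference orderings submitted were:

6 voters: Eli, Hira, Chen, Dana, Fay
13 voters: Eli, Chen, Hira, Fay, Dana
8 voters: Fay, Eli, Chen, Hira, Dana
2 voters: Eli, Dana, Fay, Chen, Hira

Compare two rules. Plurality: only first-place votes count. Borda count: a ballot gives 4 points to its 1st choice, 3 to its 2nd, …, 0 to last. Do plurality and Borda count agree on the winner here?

Plurality first-place counts: Eli 21, Dana 0, Fay 8, Hira 0, Chen 0 → Eli.
Borda totals: Eli 108, Dana 12, Fay 49, Hira 52, Chen 69 → Eli.
The two rules agree on Eli.

Yes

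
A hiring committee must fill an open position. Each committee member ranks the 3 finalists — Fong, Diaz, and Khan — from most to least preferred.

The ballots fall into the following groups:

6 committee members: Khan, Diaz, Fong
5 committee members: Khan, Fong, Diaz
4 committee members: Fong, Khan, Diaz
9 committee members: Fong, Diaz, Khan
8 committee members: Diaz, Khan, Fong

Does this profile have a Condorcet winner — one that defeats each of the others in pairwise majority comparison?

Head-to-head results (32 voters total):
Fong vs Diaz: Fong wins 18–14.
Fong vs Khan: Khan wins 19–13.
Diaz vs Khan: Diaz wins 17–15.
No candidate beats all others: Fong beats Diaz beats Khan beats Fong, a majority cycle.

No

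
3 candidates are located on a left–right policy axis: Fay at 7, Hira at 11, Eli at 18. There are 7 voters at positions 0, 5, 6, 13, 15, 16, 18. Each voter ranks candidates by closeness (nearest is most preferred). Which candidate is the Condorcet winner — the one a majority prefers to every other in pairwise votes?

Hira

With single-peaked preferences on a line, the Condorcet winner is the candidate closest to the median voter.
The median voter (position 13) is closest to Hira at 11.
Check: Hira vs Eli — voters closer to Hira: 4 of 7.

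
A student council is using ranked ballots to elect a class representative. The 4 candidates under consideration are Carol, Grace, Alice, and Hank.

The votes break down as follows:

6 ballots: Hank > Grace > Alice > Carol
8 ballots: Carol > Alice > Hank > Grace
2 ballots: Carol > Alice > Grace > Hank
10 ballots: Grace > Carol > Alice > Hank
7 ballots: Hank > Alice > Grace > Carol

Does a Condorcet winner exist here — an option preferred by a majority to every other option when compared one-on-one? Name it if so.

Head-to-head results (33 voters total):
Carol vs Grace: Grace wins 23–10.
Carol vs Alice: Carol wins 20–13.
Carol vs Hank: Carol wins 20–13.
Grace vs Alice: Alice wins 17–16.
Grace vs Hank: Hank wins 21–12.
Alice vs Hank: Alice wins 20–13.
No candidate beats all others: Carol beats Alice beats Grace beats Carol, a majority cycle.

There is no Condorcet winner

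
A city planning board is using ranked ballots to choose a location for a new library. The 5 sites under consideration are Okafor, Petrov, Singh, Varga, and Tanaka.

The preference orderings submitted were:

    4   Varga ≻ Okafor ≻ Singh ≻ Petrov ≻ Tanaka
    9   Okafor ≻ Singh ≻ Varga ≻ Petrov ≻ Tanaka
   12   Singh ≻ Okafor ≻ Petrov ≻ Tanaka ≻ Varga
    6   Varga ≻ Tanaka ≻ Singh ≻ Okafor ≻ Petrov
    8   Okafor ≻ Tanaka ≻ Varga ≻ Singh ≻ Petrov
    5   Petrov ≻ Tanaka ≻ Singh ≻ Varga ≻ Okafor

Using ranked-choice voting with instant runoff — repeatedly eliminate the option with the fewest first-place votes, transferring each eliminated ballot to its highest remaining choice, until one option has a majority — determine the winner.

Singh

Round 1: Okafor 17, Singh 12, Varga 10, Petrov 5, Tanaka 0. Tanaka has the fewest and is eliminated.
Round 2: Okafor 17, Singh 12, Varga 10, Petrov 5. Petrov has the fewest and is eliminated.
Round 3: Okafor 17, Singh 17, Varga 10. Varga has the fewest and is eliminated.
Round 4: Singh 23, Okafor 21. Singh has a majority.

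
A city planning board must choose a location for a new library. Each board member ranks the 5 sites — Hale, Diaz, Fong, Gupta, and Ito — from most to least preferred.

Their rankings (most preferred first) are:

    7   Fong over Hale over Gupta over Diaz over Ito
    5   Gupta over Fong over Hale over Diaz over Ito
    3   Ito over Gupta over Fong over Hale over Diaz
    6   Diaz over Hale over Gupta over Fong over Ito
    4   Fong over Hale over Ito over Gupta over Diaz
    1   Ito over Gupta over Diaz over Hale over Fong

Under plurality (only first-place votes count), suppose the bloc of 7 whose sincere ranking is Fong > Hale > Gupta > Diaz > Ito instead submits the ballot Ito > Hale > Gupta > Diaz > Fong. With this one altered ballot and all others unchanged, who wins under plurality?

First-place totals with the altered ballot: Hale 0, Diaz 6, Fong 4, Gupta 5, Ito 11.
The switch changes the winner from Fong to Ito.

Ito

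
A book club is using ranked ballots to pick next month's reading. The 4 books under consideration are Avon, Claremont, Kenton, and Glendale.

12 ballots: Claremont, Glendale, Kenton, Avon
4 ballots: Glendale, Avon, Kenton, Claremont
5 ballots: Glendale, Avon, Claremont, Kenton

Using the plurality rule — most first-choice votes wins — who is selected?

First-place vote totals:
  Avon: 0
  Claremont: 12
  Kenton: 0
  Glendale: 9
Claremont has the most first-place votes.

Claremont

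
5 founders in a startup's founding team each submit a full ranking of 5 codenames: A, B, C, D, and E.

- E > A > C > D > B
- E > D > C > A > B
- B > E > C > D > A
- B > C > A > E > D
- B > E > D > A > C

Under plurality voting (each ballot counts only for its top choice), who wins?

B

First-place vote totals:
  A: 0
  B: 3
  C: 0
  D: 0
  E: 2
B has the most first-place votes.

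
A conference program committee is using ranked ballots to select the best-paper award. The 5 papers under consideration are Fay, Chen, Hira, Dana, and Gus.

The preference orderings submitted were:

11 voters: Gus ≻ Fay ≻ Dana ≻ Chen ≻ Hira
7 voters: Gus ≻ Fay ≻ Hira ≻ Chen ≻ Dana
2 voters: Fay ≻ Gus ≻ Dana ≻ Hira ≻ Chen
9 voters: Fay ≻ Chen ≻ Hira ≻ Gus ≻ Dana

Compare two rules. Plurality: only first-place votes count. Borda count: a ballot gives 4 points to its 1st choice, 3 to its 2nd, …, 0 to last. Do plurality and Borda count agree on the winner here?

No

Plurality first-place counts: Fay 11, Chen 0, Hira 0, Dana 0, Gus 18 → Gus.
Borda totals: Fay 98, Chen 45, Hira 34, Dana 26, Gus 87 → Fay.
The two rules disagree: plurality picks Gus, Borda picks Fay.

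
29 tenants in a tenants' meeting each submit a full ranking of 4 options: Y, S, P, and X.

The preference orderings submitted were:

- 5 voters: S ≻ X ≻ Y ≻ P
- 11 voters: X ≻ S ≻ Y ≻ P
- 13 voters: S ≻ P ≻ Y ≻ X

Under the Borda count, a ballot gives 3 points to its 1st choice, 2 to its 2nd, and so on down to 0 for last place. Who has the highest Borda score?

S

Borda scores:
  Y: 5·1 + 11·1 + 13·1 = 29
  S: 5·3 + 11·2 + 13·3 = 76
  P: 5·0 + 11·0 + 13·2 = 26
  X: 5·2 + 11·3 + 13·0 = 43
S has the highest total.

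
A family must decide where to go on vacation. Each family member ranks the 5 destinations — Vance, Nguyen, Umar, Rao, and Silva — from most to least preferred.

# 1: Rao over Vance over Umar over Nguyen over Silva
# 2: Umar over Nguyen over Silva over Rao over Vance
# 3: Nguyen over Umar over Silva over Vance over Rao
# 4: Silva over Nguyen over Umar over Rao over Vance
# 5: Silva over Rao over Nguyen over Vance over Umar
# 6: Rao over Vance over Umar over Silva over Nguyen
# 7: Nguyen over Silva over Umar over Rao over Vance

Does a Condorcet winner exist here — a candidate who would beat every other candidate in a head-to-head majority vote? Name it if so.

Head-to-head results (7 voters total):
Vance vs Nguyen: Nguyen wins 5–2.
Vance vs Umar: Umar wins 4–3.
Vance vs Rao: Rao wins 6–1.
Vance vs Silva: Silva wins 5–2.
Nguyen vs Umar: Nguyen wins 4–3.
Nguyen vs Rao: Nguyen wins 4–3.
Nguyen vs Silva: Nguyen wins 4–3.
Umar vs Rao: Umar wins 4–3.
Umar vs Silva: Umar wins 4–3.
Rao vs Silva: Silva wins 5–2.
Nguyen beats each rival — Vance (5–2), Umar (4–3), Rao (4–3), Silva (4–3) — so Nguyen is the Condorcet winner.

Nguyen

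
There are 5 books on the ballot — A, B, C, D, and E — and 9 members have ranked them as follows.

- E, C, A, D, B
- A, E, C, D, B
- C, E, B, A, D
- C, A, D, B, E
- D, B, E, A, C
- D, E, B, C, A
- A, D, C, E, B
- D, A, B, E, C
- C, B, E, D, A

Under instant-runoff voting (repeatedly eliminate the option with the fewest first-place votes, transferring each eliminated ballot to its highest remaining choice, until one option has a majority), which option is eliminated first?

B

Round 1: C 3, D 3, A 2, E 1, B 0. B has the fewest and is eliminated.
Round 2: C 3, D 3, A 2, E 1. E has the fewest and is eliminated.
Round 3: C 4, D 3, A 2. A has the fewest and is eliminated.
Round 4: C 5, D 4. C has a majority.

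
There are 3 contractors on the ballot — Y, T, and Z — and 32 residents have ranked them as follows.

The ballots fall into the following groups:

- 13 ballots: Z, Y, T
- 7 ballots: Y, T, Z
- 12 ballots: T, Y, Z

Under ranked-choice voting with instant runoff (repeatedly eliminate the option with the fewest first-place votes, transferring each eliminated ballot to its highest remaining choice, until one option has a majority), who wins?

Round 1: Z 13, T 12, Y 7. Y has the fewest and is eliminated.
Round 2: T 19, Z 13. T has a majority.

T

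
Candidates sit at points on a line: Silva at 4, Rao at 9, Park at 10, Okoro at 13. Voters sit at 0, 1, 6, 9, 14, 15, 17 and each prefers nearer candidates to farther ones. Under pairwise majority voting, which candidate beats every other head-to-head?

Rao

With single-peaked preferences on a line, the Condorcet winner is the candidate closest to the median voter.
The median voter (position 9) is closest to Rao at 9.
Check: Rao vs Park — voters closer to Rao: 4 of 7.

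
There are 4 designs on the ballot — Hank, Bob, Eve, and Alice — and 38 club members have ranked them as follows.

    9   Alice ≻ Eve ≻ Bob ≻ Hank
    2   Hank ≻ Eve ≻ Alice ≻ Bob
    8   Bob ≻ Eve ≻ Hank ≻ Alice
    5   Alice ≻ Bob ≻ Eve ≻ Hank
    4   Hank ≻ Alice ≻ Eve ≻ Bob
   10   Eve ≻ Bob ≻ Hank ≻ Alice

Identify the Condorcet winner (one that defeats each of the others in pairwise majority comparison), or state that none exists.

Head-to-head results (38 voters total):
Hank vs Bob: Bob wins 32–6.
Hank vs Eve: Eve wins 32–6.
Hank vs Alice: Hank wins 24–14.
Bob vs Eve: Eve wins 25–13.
Bob vs Alice: Alice wins 20–18.
Eve vs Alice: Eve wins 20–18.
Eve beats each rival — Hank (32–6), Bob (25–13), Alice (20–18) — so Eve is the Condorcet winner.

Eve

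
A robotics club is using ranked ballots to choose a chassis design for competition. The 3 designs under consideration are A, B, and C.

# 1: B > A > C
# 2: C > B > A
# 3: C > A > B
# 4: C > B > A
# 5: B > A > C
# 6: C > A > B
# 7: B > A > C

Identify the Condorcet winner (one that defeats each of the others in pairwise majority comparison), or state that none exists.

Head-to-head results (7 voters total):
A vs B: B wins 5–2.
A vs C: C wins 4–3.
B vs C: C wins 4–3.
C beats each rival — A (4–3), B (4–3) — so C is the Condorcet winner.

C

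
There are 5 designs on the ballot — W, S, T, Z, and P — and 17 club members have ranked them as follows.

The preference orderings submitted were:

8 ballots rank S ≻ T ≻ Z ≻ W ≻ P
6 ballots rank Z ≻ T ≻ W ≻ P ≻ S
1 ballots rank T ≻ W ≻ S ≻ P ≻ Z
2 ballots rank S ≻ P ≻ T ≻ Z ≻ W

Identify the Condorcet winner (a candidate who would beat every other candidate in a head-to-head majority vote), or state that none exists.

Head-to-head results (17 voters total):
W vs S: S wins 10–7.
W vs T: T wins 17–0.
W vs Z: Z wins 16–1.
W vs P: W wins 15–2.
S vs T: S wins 10–7.
S vs Z: S wins 11–6.
S vs P: S wins 11–6.
T vs Z: T wins 11–6.
T vs P: T wins 15–2.
Z vs P: Z wins 14–3.
S beats each rival — W (10–7), T (10–7), Z (11–6), P (11–6) — so S is the Condorcet winner.

S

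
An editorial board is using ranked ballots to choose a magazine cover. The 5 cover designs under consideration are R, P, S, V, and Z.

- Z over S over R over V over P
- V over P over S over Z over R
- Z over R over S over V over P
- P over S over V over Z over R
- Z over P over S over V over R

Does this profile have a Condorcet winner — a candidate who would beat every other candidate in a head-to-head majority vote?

Head-to-head results (5 voters total):
R vs P: P wins 3–2.
R vs S: S wins 4–1.
R vs V: V wins 3–2.
R vs Z: Z wins 5–0.
P vs S: P wins 3–2.
P vs V: V wins 3–2.
P vs Z: Z wins 3–2.
S vs V: S wins 4–1.
S vs Z: Z wins 3–2.
V vs Z: Z wins 3–2.
Z beats each rival — R (5–0), P (3–2), S (3–2), V (3–2) — so Z is the Condorcet winner.

Yes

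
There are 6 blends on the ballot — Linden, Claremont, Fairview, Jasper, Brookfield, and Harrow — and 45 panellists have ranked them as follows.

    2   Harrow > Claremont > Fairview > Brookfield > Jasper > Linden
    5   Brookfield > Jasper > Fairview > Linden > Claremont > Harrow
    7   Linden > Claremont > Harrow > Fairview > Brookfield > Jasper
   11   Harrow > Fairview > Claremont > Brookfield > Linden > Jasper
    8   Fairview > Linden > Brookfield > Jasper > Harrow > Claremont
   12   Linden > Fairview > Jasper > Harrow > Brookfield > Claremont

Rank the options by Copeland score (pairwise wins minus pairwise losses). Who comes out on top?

Fairview

Pairwise results:
  Linden vs Claremont: Linden wins 32–13.
  Linden vs Fairview: Fairview wins 26–19.
  Linden vs Jasper: Linden wins 38–7.
  Linden vs Brookfield: Linden wins 27–18.
  Linden vs Harrow: Linden wins 32–13.
  Claremont vs Fairview: Fairview wins 36–9.
  Claremont vs Jasper: Jasper wins 25–20.
  Claremont vs Brookfield: Brookfield wins 25–20.
  Claremont vs Harrow: Harrow wins 33–12.
  Fairview vs Jasper: Fairview wins 40–5.
  Fairview vs Brookfield: Fairview wins 40–5.
  Fairview vs Harrow: Fairview wins 25–20.
  Jasper vs Brookfield: Brookfield wins 33–12.
  Jasper vs Harrow: Jasper wins 25–20.
  Brookfield vs Harrow: Harrow wins 32–13.
Copeland scores (wins − losses):
  Linden: 4 − 1 = 3
  Claremont: 0 − 5 = -5
  Fairview: 5 − 0 = 5
  Jasper: 2 − 3 = -1
  Brookfield: 2 − 3 = -1
  Harrow: 2 − 3 = -1
Fairview has the best Copeland score.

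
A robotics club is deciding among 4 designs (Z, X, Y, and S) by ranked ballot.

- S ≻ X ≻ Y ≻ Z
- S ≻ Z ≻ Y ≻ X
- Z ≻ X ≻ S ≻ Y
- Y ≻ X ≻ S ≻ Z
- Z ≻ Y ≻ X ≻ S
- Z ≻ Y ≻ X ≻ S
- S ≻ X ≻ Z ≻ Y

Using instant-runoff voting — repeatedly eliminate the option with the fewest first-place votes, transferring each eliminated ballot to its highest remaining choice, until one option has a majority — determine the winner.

S

Round 1: Z 3, S 3, Y 1, X 0. X has the fewest and is eliminated.
Round 2: Z 3, S 3, Y 1. Y has the fewest and is eliminated.
Round 3: S 4, Z 3. S has a majority.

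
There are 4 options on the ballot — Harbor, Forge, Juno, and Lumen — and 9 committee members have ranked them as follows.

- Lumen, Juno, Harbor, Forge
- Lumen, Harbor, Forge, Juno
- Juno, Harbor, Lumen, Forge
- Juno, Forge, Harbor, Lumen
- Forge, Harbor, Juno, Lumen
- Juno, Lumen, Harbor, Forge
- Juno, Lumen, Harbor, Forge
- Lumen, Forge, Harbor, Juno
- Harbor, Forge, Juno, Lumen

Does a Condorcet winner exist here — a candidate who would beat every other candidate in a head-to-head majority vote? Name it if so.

Juno

Head-to-head results (9 voters total):
Harbor vs Forge: Harbor wins 6–3.
Harbor vs Juno: Juno wins 5–4.
Harbor vs Lumen: Lumen wins 5–4.
Forge vs Juno: Juno wins 5–4.
Forge vs Lumen: Lumen wins 6–3.
Juno vs Lumen: Juno wins 6–3.
Juno beats each rival — Harbor (5–4), Forge (5–4), Lumen (6–3) — so Juno is the Condorcet winner.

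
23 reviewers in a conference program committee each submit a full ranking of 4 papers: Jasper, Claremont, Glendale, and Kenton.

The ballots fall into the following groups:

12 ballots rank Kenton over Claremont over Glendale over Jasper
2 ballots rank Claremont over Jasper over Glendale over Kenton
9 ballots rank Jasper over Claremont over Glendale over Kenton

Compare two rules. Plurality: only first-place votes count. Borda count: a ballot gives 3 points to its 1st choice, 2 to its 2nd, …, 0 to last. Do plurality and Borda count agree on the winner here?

Plurality first-place counts: Jasper 9, Claremont 2, Glendale 0, Kenton 12 → Kenton.
Borda totals: Jasper 31, Claremont 48, Glendale 23, Kenton 36 → Claremont.
The two rules disagree: plurality picks Kenton, Borda picks Claremont.

No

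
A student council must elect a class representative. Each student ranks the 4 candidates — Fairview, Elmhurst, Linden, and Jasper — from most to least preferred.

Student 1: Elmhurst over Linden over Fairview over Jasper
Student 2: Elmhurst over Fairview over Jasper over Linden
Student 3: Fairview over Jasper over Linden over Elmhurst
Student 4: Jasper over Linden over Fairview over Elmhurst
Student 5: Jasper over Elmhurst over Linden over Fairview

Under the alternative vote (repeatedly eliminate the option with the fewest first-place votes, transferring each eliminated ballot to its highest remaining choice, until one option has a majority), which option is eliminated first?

Round 1: Elmhurst 2, Jasper 2, Fairview 1, Linden 0. Linden has the fewest and is eliminated.
Round 2: Elmhurst 2, Jasper 2, Fairview 1. Fairview has the fewest and is eliminated.
Round 3: Jasper 3, Elmhurst 2. Jasper has a majority.

Linden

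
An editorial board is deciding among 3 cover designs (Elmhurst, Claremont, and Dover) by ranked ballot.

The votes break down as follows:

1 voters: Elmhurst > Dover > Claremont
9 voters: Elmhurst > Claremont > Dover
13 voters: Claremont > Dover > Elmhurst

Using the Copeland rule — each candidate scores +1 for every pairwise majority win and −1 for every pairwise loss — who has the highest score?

Pairwise results:
  Elmhurst vs Claremont: Claremont wins 13–10.
  Elmhurst vs Dover: Dover wins 13–10.
  Claremont vs Dover: Claremont wins 22–1.
Copeland scores (wins − losses):
  Elmhurst: 0 − 2 = -2
  Claremont: 2 − 0 = 2
  Dover: 1 − 1 = 0
Claremont has the best Copeland score.

Claremont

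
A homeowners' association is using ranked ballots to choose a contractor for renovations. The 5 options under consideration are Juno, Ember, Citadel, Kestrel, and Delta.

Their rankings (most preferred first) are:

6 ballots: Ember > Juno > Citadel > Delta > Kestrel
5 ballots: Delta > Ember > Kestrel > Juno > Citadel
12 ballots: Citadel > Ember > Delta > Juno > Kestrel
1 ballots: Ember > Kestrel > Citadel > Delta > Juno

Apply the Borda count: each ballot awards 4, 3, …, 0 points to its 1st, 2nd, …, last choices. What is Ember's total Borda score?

Borda scores:
  Juno: 6·3 + 5·1 + 12·1 + 0 = 35
  Ember: 6·4 + 5·3 + 12·3 + 4 = 79
  Citadel: 6·2 + 5·0 + 12·4 + 2 = 62
  Kestrel: 6·0 + 5·2 + 12·0 + 3 = 13
  Delta: 6·1 + 5·4 + 12·2 + 1 = 51

79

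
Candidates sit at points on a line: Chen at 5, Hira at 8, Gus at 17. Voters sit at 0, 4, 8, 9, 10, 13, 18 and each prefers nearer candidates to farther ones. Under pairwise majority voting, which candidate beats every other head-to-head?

Hira

With single-peaked preferences on a line, the Condorcet winner is the candidate closest to the median voter.
The median voter (position 9) is closest to Hira at 8.
Check: Hira vs Chen — voters closer to Hira: 5 of 7.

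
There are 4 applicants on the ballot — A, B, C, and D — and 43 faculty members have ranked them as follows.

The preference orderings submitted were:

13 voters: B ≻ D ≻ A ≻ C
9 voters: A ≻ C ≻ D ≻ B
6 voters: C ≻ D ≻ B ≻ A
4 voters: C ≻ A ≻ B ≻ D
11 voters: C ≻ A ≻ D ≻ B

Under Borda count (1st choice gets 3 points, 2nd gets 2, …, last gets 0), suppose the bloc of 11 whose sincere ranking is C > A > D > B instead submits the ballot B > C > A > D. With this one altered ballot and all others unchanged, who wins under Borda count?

Borda totals with the altered ballot: A 59, B 82, C 70, D 47.
The switch changes the winner from C to B.

B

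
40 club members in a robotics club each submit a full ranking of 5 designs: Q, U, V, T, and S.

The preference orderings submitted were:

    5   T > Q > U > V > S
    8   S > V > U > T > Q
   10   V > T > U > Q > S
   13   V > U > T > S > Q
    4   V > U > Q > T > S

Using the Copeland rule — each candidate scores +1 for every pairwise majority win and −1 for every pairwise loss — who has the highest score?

V

Pairwise results:
  Q vs U: U wins 35–5.
  Q vs V: V wins 35–5.
  Q vs T: T wins 36–4.
  Q vs S: S wins 21–19.
  U vs V: V wins 35–5.
  U vs T: U wins 25–15.
  U vs S: U wins 32–8.
  V vs T: V wins 35–5.
  V vs S: V wins 32–8.
  T vs S: T wins 32–8.
Copeland scores (wins − losses):
  Q: 0 − 4 = -4
  U: 3 − 1 = 2
  V: 4 − 0 = 4
  T: 2 − 2 = 0
  S: 1 − 3 = -2
V has the best Copeland score.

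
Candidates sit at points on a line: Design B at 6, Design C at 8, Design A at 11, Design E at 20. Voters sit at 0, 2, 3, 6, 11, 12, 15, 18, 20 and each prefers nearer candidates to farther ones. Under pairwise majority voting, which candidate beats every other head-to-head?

With single-peaked preferences on a line, the Condorcet winner is the candidate closest to the median voter.
The median voter (position 11) is closest to Design A at 11.
Check: Design A vs Design E — voters closer to Design A: 7 of 9.

Design A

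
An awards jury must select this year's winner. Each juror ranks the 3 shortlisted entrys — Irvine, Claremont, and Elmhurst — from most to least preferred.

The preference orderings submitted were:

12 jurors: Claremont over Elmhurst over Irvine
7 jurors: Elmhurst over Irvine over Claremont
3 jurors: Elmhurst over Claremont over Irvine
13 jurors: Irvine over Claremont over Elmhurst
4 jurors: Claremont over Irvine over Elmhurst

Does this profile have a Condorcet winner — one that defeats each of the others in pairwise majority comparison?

No

Head-to-head results (39 voters total):
Irvine vs Claremont: Irvine wins 20–19.
Irvine vs Elmhurst: Elmhurst wins 22–17.
Claremont vs Elmhurst: Claremont wins 29–10.
No candidate beats all others: Irvine beats Claremont beats Elmhurst beats Irvine, a majority cycle.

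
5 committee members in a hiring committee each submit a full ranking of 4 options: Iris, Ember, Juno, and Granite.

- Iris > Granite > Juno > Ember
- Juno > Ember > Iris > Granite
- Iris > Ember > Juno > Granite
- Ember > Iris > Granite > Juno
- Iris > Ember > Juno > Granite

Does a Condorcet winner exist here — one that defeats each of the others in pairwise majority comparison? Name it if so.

Iris

Head-to-head results (5 voters total):
Iris vs Ember: Iris wins 3–2.
Iris vs Juno: Iris wins 4–1.
Iris vs Granite: Iris wins 5–0.
Ember vs Juno: Ember wins 3–2.
Ember vs Granite: Ember wins 4–1.
Juno vs Granite: Juno wins 3–2.
Iris beats each rival — Ember (3–2), Juno (4–1), Granite (5–0) — so Iris is the Condorcet winner.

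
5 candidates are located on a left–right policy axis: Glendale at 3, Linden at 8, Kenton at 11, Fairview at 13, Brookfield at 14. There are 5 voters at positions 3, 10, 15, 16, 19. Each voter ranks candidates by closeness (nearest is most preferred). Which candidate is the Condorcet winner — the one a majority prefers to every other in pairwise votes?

With single-peaked preferences on a line, the Condorcet winner is the candidate closest to the median voter.
The median voter (position 15) is closest to Brookfield at 14.
Check: Brookfield vs Kenton — voters closer to Brookfield: 3 of 5.

Brookfield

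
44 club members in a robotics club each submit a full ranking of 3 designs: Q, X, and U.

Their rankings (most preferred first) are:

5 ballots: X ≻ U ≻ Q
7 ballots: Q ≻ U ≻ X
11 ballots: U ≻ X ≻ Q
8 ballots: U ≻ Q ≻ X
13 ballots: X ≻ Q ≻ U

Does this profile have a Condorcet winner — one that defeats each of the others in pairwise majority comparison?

Yes

Head-to-head results (44 voters total):
Q vs X: X wins 29–15.
Q vs U: U wins 24–20.
X vs U: U wins 26–18.
U beats each rival — Q (24–20), X (26–18) — so U is the Condorcet winner.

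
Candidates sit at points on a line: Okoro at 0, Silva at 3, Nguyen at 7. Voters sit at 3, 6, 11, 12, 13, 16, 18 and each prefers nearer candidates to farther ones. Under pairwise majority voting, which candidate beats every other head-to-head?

Nguyen

With single-peaked preferences on a line, the Condorcet winner is the candidate closest to the median voter.
The median voter (position 12) is closest to Nguyen at 7.
Check: Nguyen vs Okoro — voters closer to Nguyen: 6 of 7.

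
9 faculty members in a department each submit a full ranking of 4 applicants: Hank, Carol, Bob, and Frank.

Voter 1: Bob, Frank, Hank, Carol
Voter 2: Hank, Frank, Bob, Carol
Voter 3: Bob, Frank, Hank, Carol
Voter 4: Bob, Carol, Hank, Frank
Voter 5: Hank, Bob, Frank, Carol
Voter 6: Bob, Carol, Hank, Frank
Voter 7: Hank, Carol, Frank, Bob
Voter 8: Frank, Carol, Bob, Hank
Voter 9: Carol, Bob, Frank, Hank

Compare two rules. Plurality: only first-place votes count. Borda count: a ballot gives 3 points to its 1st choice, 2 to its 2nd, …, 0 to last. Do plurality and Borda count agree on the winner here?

Plurality first-place counts: Hank 3, Carol 1, Bob 4, Frank 1 → Bob.
Borda totals: Hank 13, Carol 11, Bob 18, Frank 12 → Bob.
The two rules agree on Bob.

Yes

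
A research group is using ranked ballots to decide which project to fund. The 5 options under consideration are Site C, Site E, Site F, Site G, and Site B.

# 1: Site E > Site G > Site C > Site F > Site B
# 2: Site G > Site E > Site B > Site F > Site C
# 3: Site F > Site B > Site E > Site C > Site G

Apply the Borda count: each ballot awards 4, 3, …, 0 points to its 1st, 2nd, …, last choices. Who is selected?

Site E

Borda scores:
  Site C: 2 + 0 + 1 = 3
  Site E: 4 + 3 + 2 = 9
  Site F: 1 + 1 + 4 = 6
  Site G: 3 + 4 + 0 = 7
  Site B: 0 + 2 + 3 = 5
Site E has the highest total.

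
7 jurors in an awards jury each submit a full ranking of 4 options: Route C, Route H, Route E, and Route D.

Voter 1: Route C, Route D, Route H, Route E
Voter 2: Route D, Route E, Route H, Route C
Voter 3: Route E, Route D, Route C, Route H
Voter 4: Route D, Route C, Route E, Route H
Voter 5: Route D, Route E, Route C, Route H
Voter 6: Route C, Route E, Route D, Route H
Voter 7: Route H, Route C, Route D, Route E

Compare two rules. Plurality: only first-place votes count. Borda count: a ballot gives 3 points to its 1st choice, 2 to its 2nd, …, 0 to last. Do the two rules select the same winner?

Yes

Plurality first-place counts: Route C 2, Route H 1, Route E 1, Route D 3 → Route D.
Borda totals: Route C 12, Route H 5, Route E 10, Route D 15 → Route D.
The two rules agree on Route D.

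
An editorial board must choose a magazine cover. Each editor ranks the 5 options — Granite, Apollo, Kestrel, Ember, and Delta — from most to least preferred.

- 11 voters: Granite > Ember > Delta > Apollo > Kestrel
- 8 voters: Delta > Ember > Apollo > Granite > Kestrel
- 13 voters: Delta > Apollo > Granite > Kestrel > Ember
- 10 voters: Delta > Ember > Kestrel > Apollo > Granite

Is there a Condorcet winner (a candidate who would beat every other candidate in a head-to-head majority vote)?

Yes

Head-to-head results (42 voters total):
Granite vs Apollo: Apollo wins 31–11.
Granite vs Kestrel: Granite wins 32–10.
Granite vs Ember: Granite wins 24–18.
Granite vs Delta: Delta wins 31–11.
Apollo vs Kestrel: Apollo wins 32–10.
Apollo vs Ember: Ember wins 29–13.
Apollo vs Delta: Delta wins 42–0.
Kestrel vs Ember: Ember wins 29–13.
Kestrel vs Delta: Delta wins 42–0.
Ember vs Delta: Delta wins 31–11.
Delta beats each rival — Granite (31–11), Apollo (42–0), Kestrel (42–0), Ember (31–11) — so Delta is the Condorcet winner.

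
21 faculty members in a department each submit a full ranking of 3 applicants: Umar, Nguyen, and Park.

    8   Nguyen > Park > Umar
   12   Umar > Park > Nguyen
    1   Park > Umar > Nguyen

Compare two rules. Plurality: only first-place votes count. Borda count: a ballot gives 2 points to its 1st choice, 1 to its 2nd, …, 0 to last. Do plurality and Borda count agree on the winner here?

Plurality first-place counts: Umar 12, Nguyen 8, Park 1 → Umar.
Borda totals: Umar 25, Nguyen 16, Park 22 → Umar.
The two rules agree on Umar.

Yes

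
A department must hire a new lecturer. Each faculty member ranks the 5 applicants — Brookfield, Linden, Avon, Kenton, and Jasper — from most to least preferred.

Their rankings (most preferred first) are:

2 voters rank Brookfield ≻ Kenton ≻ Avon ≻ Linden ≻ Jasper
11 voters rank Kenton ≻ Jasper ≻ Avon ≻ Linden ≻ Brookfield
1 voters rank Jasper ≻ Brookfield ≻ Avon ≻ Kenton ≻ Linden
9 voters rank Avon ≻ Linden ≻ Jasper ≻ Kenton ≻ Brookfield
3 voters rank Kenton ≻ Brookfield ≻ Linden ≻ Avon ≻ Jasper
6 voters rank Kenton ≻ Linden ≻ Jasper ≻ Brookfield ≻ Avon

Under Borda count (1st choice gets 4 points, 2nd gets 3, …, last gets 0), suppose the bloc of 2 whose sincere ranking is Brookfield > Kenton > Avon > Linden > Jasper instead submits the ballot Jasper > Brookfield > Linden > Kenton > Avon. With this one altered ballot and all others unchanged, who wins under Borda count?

Kenton

Borda totals with the altered ballot: Brookfield 24, Linden 66, Avon 63, Kenton 92, Jasper 75.
The winner is unchanged: still Kenton.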